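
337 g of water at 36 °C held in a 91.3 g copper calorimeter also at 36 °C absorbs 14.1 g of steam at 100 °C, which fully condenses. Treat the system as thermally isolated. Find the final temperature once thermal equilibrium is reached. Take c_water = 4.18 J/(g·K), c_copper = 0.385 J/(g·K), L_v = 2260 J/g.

Sum of m c ΔT and latent-heat terms is zero:
condense steam: −14.1·2260 = −31866; condensate cools 100→T: 14.1·4.18·(T − 100) = 58.94(T − 100); water warms: 337·4.18·(T − 36) = 1408.7(T − 36); cup: 35.15(T − 36)
1502.7 T = 31866 + 5893.8 + 51977 = 89737
T ≈ 59.72 °C, under the boiling point, so the assumption holds.

T_f ≈ 59.7 °C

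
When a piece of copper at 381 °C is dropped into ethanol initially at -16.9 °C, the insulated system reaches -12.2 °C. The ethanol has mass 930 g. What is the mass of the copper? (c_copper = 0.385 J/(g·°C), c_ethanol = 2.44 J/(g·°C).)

Heat lost by the copper = heat gained by the ethanol:
m·0.385·(381 − -12.2) = 930·2.44·(-12.2 − (-16.9))
151.38 m = 10665  ⇒  m ≈ 70.45 g

m ≈ 70.5 g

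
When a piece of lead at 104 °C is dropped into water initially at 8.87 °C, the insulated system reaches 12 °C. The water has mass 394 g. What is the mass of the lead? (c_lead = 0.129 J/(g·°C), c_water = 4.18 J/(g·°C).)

m ≈ 434 g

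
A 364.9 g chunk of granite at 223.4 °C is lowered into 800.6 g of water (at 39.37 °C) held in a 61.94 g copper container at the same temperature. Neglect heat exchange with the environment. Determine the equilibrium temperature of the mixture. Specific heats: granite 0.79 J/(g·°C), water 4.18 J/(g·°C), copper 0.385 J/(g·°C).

T_f ≈ 53.9 °C

Setting the total heat transfer to zero:
364.9×0.79×(T − 223.4) + 800.6×4.18×(T − 39.37) + 61.94×0.385×(T − 39.37) = 0
3658.6 T = 197091
T = 197091/3658.6 ≈ 53.87 °C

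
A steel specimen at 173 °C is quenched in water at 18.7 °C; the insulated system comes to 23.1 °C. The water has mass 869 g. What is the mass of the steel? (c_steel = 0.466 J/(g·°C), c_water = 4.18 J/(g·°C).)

m ≈ 229 g

|Q_steel| = |Q_water|:
m×0.466×(173 − 23.1) = 869×4.18×(23.1 − 18.7)
69.85 m = 15983  ⇒  m ≈ 228.8 g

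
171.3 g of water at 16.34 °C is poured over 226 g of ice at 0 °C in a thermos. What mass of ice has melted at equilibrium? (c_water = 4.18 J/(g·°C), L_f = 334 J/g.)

m_melted ≈ 35 g

Heat available from the water dropping to 0 °C: 171.3·4.18·16.34 = 11700 J.
Melting all 226 g of ice would need 226·334 = 75484 J.
That's not enough to melt it all — equilibrium is at 0 °C with ice remaining.
Mass melted = 11700/334 ≈ 35.03 g.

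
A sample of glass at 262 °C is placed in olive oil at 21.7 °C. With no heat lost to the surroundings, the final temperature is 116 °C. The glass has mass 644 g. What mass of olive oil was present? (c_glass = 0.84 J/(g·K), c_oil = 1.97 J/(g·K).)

m ≈ 425 g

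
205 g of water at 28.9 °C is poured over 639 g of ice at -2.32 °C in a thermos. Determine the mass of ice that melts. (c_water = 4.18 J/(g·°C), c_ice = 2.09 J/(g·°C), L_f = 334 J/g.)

Cooling the water to 0 °C releases 205×4.18×28.9 = 24764 J.
Warming the ice to 0 °C takes 639×2.09×2.32 = 3098.4 J, leaving 21666 J for melting.
To melt every bit of ice: 639×334 = 213426 J.
That's not enough to melt it all — equilibrium is at 0 °C with ice remaining.
Mass melted = 21666/334 ≈ 64.87 g.

m_melted ≈ 64.9 g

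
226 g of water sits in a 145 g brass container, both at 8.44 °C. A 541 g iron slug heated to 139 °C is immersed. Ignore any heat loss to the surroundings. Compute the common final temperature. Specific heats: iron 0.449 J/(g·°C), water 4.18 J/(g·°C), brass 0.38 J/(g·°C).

T_f ≈ 34.0 °C

Setting the total heat transfer to zero:
541*0.449*(T − 139) + 226*4.18*(T − 8.44) + 145*0.38*(T − 8.44) = 0
242.91(T − 139) + 944.68(T − 8.44) + 55.1(T − 8.44) = 0
(242.91 + 944.68 + 55.1) T = 242.91*139 + 944.68*8.44 + 55.1*8.44
T = 42202/1242.7 ≈ 33.96 °C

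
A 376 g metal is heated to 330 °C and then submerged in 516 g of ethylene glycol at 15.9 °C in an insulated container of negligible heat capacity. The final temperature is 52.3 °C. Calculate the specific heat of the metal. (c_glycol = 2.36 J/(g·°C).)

Heat lost by the metal = heat gained by the glycol:
376·c·(330 − 52.3) = 516·2.36·(52.3 − 15.9)
104415 c = 44326  ⇒  c ≈ 0.4245 J/(g·°C)

c ≈ 0.425 J/(g·°C)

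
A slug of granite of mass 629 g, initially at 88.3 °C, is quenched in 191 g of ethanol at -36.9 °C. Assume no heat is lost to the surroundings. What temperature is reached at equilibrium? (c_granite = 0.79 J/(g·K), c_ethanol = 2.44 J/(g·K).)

T_f ≈ 27.7 °C

|Q_granite| = |Q_ethanol|:
629·0.79·(88.3 − T) = 191·2.44·(T − (-36.9))
496.91(88.3 − T) = 466.04(T − (-36.9))
962.95 T = 26680  ⇒  T ≈ 27.71 °C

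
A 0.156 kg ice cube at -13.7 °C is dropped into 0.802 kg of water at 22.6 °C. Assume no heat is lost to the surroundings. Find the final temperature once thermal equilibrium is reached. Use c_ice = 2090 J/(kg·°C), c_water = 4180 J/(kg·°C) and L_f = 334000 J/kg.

T_f ≈ 4.8 °C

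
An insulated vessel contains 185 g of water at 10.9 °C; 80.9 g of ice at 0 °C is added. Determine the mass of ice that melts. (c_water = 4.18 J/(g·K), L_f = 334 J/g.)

Cooling the water to 0 °C releases 185×4.18×10.9 = 8429 J.
To melt every bit of ice: 80.9×334 = 27021 J.
That's not enough to melt it all — equilibrium is at 0 °C with ice remaining.
m_melted×334 = 8429  ⇒  m_melted ≈ 25.24 g.

m_melted ≈ 25.2 g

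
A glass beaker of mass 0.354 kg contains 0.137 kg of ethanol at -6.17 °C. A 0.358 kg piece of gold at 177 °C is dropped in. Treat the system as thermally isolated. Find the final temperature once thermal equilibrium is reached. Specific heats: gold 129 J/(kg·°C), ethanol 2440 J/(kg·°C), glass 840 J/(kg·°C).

Conservation of energy gives ΣQ = 0:
0.358*129*(T − 177) + 0.137*2440*(T − (-6.17)) + 0.354*840*(T − (-6.17)) = 0
46.18(T − 177) + 334.28(T − (-6.17)) + 297.36(T − (-6.17)) = 0
(46.18 + 334.28 + 297.36) T = 46.18*177 + 334.28*(-6.17) + 297.36*(-6.17)
T = 4277/677.82 ≈ 6.31 °C

T_f ≈ 6.3 °C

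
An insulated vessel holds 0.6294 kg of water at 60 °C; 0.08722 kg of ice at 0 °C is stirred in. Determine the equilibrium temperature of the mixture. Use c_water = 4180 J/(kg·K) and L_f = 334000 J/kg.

Conservation of energy gives ΣQ = 0:
fusion: m_ice L_f = 0.08722·334000 = 29131; warm the meltwater: 364.58 T; water cools: 0.6294·4180·(T − 60) = 2630.9(T − 60)
2995.5 T = 157854 − 29131 = 128722
T ≈ 42.97 °C (positive, so assuming full melt was valid).

T_f ≈ 43.0 °C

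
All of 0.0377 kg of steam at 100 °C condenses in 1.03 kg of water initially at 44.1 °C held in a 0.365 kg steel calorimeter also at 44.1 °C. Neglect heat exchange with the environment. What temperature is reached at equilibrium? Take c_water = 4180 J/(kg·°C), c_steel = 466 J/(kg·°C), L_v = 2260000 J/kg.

T_f ≈ 64.4 °C

Sum of m c ΔT and latent-heat terms is zero:
latent heat released on condensation: 0.0377×2260000 = 85202
  condensed water 100 °C→T: 157.59(T − 100)
  original water: 4305.4(T − 44.1)
  steel cup: 0.365×466×(T − 44.1) = 170.09(T − 44.1)
4633.1 T = 85202 + 15759 + 197369 = 298330
T ≈ 64.39 °C, under the boiling point, so the assumption holds.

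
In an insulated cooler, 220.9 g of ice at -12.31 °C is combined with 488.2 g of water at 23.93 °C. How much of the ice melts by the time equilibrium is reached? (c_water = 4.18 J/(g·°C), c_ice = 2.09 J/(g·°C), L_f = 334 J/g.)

Heat available from the water dropping to 0 °C: 488.2·4.18·23.93 = 48833 J.
Warming the ice to 0 °C takes 220.9·2.09·12.31 = 5683.3 J, leaving 43150 J for melting.
Melting all 220.9 g of ice would need 220.9·334 = 73781 J.
That's not enough to melt it all — equilibrium is at 0 °C with ice remaining.
m_melt = 43150 / L_f = 129.2 g.

m_melted ≈ 129 g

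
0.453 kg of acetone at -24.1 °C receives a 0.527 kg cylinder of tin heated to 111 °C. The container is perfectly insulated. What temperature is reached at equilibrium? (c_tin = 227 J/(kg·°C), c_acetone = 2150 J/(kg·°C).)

T_f ≈ -9.3 °C

T_f = Σ m_i c_i T_i / Σ m_i c_i:
T_f = (119.63×111 + 973.95×(-24.1)) / (119.63 + 973.95)
    = -10193 / 1093.6 ≈ -9.32 °C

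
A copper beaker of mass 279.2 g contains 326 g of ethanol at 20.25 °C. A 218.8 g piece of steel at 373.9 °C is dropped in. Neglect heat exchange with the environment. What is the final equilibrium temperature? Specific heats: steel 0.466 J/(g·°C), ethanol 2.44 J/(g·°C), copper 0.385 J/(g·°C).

T_f ≈ 56.1 °C

Net heat exchanged in the isolated system is zero:
218.8×0.466×(T − 373.9) + 326×2.44×(T − 20.25) + 279.2×0.385×(T − 20.25) = 0
101.96(T − 373.9) + 795.44(T − 20.25) + 107.49(T − 20.25) = 0
1004.9 T = 56408
T = 56408 / 1004.9 = 56.1 °C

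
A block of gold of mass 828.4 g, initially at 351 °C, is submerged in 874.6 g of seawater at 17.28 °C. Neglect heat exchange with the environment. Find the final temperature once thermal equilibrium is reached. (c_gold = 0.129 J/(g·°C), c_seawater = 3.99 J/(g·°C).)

|Q_gold| = |Q_seawater|:
828.4·0.129·(351 − T) = 874.6·3.99·(T − 17.28)
106.86(351 − T) = 3489.7(T − 17.28)
3596.5 T = 97810  ⇒  T ≈ 27.20 °C

T_f ≈ 27.2 °C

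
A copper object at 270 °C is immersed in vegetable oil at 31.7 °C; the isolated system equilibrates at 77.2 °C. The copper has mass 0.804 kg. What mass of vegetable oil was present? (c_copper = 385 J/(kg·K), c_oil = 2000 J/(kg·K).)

m ≈ 0.656 kg

Heat gained plus heat lost sum to zero:
0.804×385×(77.2 − 270) + m×2000×(77.2 − 31.7) = 0
91000 m = 59679
m = 59679/91000 ≈ 0.6558 kg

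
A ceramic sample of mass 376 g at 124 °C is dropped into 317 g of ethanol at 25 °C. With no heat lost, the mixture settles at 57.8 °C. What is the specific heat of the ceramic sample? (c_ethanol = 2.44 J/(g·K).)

c ≈ 1.02 J/(g·K)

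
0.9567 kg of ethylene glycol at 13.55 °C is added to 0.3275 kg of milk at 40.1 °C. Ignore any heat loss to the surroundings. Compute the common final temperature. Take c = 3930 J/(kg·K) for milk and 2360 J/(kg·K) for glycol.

|Q_milk| = |Q_glycol|:
0.3275·3930·(40.1 − T) = 0.9567·2360·(T − 13.55)
1287.1(40.1 − T) = 2257.8(T − 13.55)
3544.9 T = 82205  ⇒  T ≈ 23.19 °C

T_f ≈ 23.2 °C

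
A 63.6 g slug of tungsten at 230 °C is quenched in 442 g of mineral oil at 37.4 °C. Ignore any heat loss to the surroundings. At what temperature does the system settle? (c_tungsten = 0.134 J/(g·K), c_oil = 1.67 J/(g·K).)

T_f ≈ 39.6 °C

Heat gained plus heat lost sum to zero:
63.6×0.134×(T − 230) + 442×1.67×(T − 37.4) = 0
8.522(T − 230) + 738.14(T − 37.4) = 0
(8.522 + 738.14) T = 8.522×230 + 738.14×37.4
T ≈ 39.60 °C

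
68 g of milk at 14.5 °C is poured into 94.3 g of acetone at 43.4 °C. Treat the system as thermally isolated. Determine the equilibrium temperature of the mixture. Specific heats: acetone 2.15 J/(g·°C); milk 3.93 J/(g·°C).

T_f ≈ 27.0 °C

T_f = Σ m_i c_i T_i / Σ m_i c_i:
T_f = (202.74*43.4 + 267.24*14.5) / (202.74 + 267.24)
    = 12674 / 469.99 ≈ 26.97 °C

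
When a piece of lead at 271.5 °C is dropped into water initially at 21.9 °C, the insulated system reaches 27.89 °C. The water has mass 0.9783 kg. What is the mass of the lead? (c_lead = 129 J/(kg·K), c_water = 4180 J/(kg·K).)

Heat gained plus heat lost sum to zero:
m·129·(27.89 − 271.5) + 0.9783·4180·(27.89 − 21.9) = 0
-31426 m = -24495
m = -24495/-31426 ≈ 0.7795 kg

m ≈ 0.779 kg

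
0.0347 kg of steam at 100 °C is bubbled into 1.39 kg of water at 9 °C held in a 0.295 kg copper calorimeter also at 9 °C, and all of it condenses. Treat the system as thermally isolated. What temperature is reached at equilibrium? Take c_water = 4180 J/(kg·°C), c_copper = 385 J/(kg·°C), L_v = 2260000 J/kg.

Net heat exchanged in the isolated system is zero:
latent heat released on condensation: 0.0347×2260000 = 78422; condensed water 100 °C→T: 145.05(T − 100); original water: 5810.2(T − 9); copper cup: 0.295×385×(T − 9) = 113.57(T − 9)
6068.8 T = 78422 + 14505 + 53314 = 146241
T ≈ 24.10 °C (< 100 °C, so full condensation is consistent).

T_f ≈ 24.1 °C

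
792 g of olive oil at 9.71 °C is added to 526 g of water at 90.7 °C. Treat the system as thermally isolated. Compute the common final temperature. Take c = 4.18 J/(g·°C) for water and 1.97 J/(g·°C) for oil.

Conservation of energy gives ΣQ = 0:
526×4.18×(T − 90.7) + 792×1.97×(T − 9.71) = 0
3758.9 T = 214570
T = 214570 / 3758.9 = 57.1 °C

T_f ≈ 57.1 °C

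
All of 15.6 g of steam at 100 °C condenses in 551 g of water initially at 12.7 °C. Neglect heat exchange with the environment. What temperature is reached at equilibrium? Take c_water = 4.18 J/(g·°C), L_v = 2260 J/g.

Energy balance with sensible and latent terms:
latent heat released on condensation: 15.6·2260 = 35256
  condensed water 100 °C→T: 65.21(T − 100)
  water warms: 551·4.18·(T − 12.7) = 2303.2(T − 12.7)
2368.4 T = 35256 + 6520.8 + 29250 = 71027
T ≈ 29.99 °C (< 100 °C, so full condensation is consistent).

T_f ≈ 30.0 °C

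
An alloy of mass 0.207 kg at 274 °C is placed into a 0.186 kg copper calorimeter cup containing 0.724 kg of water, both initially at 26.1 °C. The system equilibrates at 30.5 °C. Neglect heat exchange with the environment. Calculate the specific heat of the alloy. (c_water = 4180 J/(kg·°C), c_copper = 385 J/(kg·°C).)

c ≈ 270 J/(kg·°C)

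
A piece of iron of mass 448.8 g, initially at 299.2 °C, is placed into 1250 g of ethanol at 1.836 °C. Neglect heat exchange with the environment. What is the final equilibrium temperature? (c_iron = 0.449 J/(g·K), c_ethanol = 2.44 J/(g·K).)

T_f ≈ 20.3 °C

Taking heat into each body as positive, Σ m c ΔT = 0:
448.8×0.449×(T − 299.2) + 1250×2.44×(T − 1.836) = 0
201.51(T − 299.2) + 3050(T − 1.836) = 0
3251.5 T = 65892
T = 65892 / 3251.5 = 20.3 °C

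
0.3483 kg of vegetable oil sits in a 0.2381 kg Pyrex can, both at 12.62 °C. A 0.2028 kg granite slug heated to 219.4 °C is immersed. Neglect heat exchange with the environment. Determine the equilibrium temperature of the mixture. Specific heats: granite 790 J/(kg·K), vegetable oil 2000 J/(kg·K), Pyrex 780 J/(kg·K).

T_f = Σ m_i c_i T_i / Σ m_i c_i:
T_f = (160.21×219.4 + 696.6×12.62 + 185.72×12.62) / (160.21 + 696.6 + 185.72)
    = 46285 / 1042.5 ≈ 44.40 °C

T_f ≈ 44.4 °C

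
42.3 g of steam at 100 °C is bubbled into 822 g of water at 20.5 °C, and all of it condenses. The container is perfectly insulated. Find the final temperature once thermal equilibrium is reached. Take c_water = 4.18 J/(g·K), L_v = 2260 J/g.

T_f ≈ 50.9 °C

Let T be the final temperature. ΣQ_i = 0:
latent heat released on condensation: 42.3·2260 = 95598; condensate cools 100→T: 42.3·4.18·(T − 100) = 176.81(T − 100); original water: 3436(T − 20.5)
3612.8 T = 95598 + 17681 + 70437 = 183717
T ≈ 50.85 °C, under the boiling point, so the assumption holds.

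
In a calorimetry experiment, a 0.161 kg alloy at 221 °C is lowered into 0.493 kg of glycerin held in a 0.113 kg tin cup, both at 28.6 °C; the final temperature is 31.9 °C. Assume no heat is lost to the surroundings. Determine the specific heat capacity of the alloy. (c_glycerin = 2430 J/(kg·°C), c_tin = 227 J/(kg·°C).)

Let T be the final temperature. ΣQ_i = 0:
0.161×c×(31.9 − 221) + 0.493×2430×(31.9 − 28.6) + 0.113×227×(31.9 − 28.6) = 0
-30.45 c = -4038
c = -4038/-30.45 ≈ 132.6 J/(kg·°C)

c ≈ 133 J/(kg·°C)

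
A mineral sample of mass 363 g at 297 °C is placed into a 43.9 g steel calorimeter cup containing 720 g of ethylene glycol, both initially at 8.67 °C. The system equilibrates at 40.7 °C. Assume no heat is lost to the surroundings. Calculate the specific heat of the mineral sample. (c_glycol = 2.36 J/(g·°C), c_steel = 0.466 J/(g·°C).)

Energy conservation, ΣQ = 0:
363·c·(40.7 − 297) + 720·2.36·(40.7 − 8.67) + 43.9·0.466·(40.7 − 8.67) = 0
-93037 c = -55081
c = -55081/-93037 ≈ 0.592 J/(g·°C)

c ≈ 0.592 J/(g·°C)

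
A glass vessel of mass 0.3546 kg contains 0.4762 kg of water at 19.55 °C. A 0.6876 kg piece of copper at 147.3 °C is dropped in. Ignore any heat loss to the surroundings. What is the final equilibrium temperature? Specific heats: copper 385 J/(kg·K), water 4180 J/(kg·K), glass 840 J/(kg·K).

T_f ≈ 32.8 °C

Net heat exchanged in the isolated system is zero:
0.6876×385×(T − 147.3) + 0.4762×4180×(T − 19.55) + 0.3546×840×(T − 19.55) = 0
(264.73 + 1990.5 + 297.86) T = 264.73×147.3 + 1990.5×19.55 + 297.86×19.55
T = 83732/2553.1 ≈ 32.80 °C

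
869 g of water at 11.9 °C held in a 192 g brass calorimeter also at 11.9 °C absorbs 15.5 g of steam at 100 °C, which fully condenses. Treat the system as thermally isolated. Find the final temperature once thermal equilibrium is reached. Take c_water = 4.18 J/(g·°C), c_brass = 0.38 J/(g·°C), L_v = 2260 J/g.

T_f ≈ 22.7 °C

Net heat exchanged in the isolated system is zero:
latent heat released on condensation: 15.5·2260 = 35030; condensate cools 100→T: 15.5·4.18·(T − 100) = 64.79(T − 100); original water: 3632.4(T − 11.9); cup: 72.96(T − 11.9)
3770.2 T = 35030 + 6479 + 44094 = 85603
T ≈ 22.71 °C — below 100 °C, confirming all the steam condensed.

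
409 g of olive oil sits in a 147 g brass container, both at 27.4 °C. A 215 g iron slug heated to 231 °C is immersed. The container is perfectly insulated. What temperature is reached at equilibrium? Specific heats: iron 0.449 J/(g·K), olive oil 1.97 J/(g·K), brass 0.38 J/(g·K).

T_f ≈ 47.9 °C

T_f = Σ m_i c_i T_i / Σ m_i c_i:
T_f = (96.53·231 + 805.73·27.4 + 55.86·27.4) / (96.53 + 805.73 + 55.86)
    = 45907 / 958.12 ≈ 47.91 °C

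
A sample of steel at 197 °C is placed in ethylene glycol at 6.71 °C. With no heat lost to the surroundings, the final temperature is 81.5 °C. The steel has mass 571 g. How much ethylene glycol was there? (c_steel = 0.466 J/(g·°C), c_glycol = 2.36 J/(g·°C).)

Heat lost by the steel = heat gained by the glycol:
571×0.466×(197 − 81.5) = m×2.36×(81.5 − 6.71)
176.5 m = 30733  ⇒  m ≈ 174.1 g

m ≈ 174 g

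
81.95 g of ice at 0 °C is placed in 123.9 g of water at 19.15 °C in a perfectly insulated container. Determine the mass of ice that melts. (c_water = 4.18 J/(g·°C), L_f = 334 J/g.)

Heat available from the water dropping to 0 °C: 123.9·4.18·19.15 = 9917.8 J.
Fully melting the ice requires m_ice L_f = 81.95·334 = 27371 J.
That's not enough to melt it all — equilibrium is at 0 °C with ice remaining.
m_melted·334 = 9917.8  ⇒  m_melted ≈ 29.69 g.

m_melted ≈ 29.7 g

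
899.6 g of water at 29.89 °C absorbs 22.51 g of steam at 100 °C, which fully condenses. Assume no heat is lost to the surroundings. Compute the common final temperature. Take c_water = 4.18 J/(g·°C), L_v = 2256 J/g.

T_f ≈ 44.8 °C

Conservation of energy gives ΣQ = 0:
steam→water at 100 °C releases m L_v = 22.51·2256 = 50783; condensed water 100 °C→T: 94.09(T − 100); water warms: 899.6·4.18·(T − 29.89) = 3760.3(T − 29.89)
3854.4 T = 50783 + 9409.2 + 112396 = 172588
T ≈ 44.78 °C, under the boiling point, so the assumption holds.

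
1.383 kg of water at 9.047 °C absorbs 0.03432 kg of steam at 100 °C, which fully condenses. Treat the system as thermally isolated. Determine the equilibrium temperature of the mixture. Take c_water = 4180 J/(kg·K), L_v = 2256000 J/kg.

T_f ≈ 24.3 °C

Energy balance with sensible and latent terms:
condense steam: −0.03432·2256000 = −77426
  condensate cools 100→T: 0.03432·4180·(T − 100) = 143.46(T − 100)
  original water: 5780.9(T − 9.047)
5924.4 T = 77426 + 14346 + 52300 = 144072
T ≈ 24.32 °C — below 100 °C, confirming all the steam condensed.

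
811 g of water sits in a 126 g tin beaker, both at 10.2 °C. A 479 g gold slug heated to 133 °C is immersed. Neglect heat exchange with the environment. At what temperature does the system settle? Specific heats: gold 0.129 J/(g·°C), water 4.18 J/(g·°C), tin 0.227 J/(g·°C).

T_f ≈ 12.4 °C

Conservation of energy gives ΣQ = 0:
479*0.129*(T − 133) + 811*4.18*(T − 10.2) + 126*0.227*(T − 10.2) = 0
61.79(T − 133) + 3390(T − 10.2) + 28.6(T − 10.2) = 0
(61.79 + 3390 + 28.6) T = 61.79*133 + 3390*10.2 + 28.6*10.2
T = 43088/3480.4 ≈ 12.38 °C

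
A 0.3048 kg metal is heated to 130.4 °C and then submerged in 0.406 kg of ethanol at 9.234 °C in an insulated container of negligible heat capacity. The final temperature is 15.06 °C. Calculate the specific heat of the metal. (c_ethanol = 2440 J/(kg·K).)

c ≈ 164 J/(kg·K)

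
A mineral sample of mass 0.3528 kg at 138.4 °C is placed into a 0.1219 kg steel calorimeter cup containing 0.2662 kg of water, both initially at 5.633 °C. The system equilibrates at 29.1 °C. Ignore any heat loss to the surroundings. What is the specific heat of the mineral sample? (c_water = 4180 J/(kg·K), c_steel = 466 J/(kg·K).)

Let T be the final temperature. ΣQ_i = 0:
0.3528·c·(29.1 − 138.4) + 0.2662·4180·(29.1 − 5.633) + 0.1219·466·(29.1 − 5.633) = 0
-38.56 c = -27445
c = -27445/-38.56 ≈ 711.7 J/(kg·K)

c ≈ 712 J/(kg·K)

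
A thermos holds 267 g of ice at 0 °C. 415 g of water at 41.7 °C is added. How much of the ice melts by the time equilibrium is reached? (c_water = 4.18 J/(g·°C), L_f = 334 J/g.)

m_melted ≈ 217 g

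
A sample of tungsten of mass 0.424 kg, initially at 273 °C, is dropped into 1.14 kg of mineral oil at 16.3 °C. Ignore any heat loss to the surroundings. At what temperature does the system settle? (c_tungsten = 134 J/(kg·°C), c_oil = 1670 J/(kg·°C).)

T_f ≈ 23.7 °C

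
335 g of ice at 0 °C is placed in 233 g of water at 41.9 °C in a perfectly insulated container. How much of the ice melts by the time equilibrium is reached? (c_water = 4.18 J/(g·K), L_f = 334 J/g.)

Cooling the water to 0 °C releases 233·4.18·41.9 = 40808 J.
To melt every bit of ice: 335·334 = 111890 J.
40808 J < 111890 J, so only part of the ice melts and the system sits at 0 °C.
Mass melted = 40808/334 ≈ 122.2 g.

m_melted ≈ 122 g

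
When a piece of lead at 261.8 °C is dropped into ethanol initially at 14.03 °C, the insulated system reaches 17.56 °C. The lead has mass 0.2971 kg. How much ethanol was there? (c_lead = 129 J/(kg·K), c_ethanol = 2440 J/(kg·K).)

m ≈ 1.09 kg

|Q_lead| = |Q_ethanol|:
0.2971·129·(261.8 − 17.56) = m·2440·(17.56 − 14.03)
8613.2 m = 9360.7  ⇒  m ≈ 1.087 kg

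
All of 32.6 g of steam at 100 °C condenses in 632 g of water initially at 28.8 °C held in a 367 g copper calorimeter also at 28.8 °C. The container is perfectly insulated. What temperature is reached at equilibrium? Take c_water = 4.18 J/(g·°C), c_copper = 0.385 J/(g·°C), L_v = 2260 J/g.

T_f ≈ 57.4 °C

Sum of m c ΔT and latent-heat terms is zero:
steam→water at 100 °C releases m L_v = 32.6×2260 = 73676
  condensate cools 100→T: 32.6×4.18×(T − 100) = 136.27(T − 100)
  water warms: 632×4.18×(T − 28.8) = 2641.8(T − 28.8)
  copper cup: 367×0.385×(T − 28.8) = 141.3(T − 28.8)
2919.3 T = 73676 + 13627 + 80152 = 167455
T ≈ 57.36 °C, under the boiling point, so the assumption holds.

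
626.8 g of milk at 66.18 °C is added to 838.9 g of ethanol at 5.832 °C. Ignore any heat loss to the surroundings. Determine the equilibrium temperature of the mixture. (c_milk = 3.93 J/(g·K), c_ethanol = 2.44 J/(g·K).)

Set heat shed by the hot body equal to heat absorbed by the cold body:
626.8·3.93·(66.18 − T) = 838.9·2.44·(T − 5.832)
2463.3(66.18 − T) = 2046.9(T − 5.832)
4510.2 T = 174960  ⇒  T ≈ 38.79 °C

T_f ≈ 38.8 °C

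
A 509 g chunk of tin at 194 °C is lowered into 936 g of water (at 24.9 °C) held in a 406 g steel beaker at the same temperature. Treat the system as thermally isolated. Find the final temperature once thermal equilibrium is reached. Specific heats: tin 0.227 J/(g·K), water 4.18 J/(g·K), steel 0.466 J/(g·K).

T_f ≈ 29.5 °C

Let T be the final temperature. ΣQ_i = 0:
509×0.227×(T − 194) + 936×4.18×(T − 24.9) + 406×0.466×(T − 24.9) = 0
115.54(T − 194) + 3912.5(T − 24.9) + 189.2(T − 24.9) = 0
4217.2 T = 124547
T ≈ 29.53 °C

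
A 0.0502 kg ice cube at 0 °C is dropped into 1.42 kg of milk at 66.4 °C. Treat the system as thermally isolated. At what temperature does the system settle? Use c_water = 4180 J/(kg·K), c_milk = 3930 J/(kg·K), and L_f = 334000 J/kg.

Energy balance with sensible and latent terms:
melt ice: 0.0502×334000 = 16767
  warm the meltwater: 209.84 T
  milk cools: 1.42×3930×(T − 66.4) = 5580.6(T − 66.4)
5790.4 T = 370552 − 16767 = 353785
T ≈ 61.10 °C (positive, so assuming full melt was valid).

T_f ≈ 61.1 °C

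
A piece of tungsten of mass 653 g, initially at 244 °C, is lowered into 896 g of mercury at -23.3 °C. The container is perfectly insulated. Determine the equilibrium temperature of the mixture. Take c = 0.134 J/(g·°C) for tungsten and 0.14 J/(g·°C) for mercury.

T_f ≈ 86.5 °C

T_f = Σ m_i c_i T_i / Σ m_i c_i:
T_f = (87.5×244 + 125.44×(-23.3)) / (87.5 + 125.44)
    = 18428 / 212.94 ≈ 86.54 °C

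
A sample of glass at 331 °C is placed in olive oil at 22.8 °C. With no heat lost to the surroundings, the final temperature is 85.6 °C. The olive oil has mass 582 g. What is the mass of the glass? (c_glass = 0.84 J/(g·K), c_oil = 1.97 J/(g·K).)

m ≈ 349 g

|Q_glass| = |Q_oil|:
m·0.84·(331 − 85.6) = 582·1.97·(85.6 − 22.8)
206.14 m = 72003  ⇒  m ≈ 349.3 g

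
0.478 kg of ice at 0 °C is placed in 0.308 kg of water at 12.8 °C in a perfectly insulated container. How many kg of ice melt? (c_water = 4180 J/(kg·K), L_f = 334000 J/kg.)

Heat available from the water dropping to 0 °C: 0.308×4180×12.8 = 16479 J.
Fully melting the ice requires m_ice L_f = 0.478×334000 = 159652 J.
16479 J < 159652 J, so only part of the ice melts and the system sits at 0 °C.
Mass melted = 16479/334000 ≈ 0.04934 kg.

m_melted ≈ 0.0493 kg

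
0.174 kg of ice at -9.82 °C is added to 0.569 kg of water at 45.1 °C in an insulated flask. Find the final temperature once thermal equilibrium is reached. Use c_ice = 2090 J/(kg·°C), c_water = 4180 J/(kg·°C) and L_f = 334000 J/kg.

Sum of m c ΔT and latent-heat terms is zero:
ice -9.82→0 °C: 0.174·2090·9.82 = 3571.1
  melt ice: 0.174·334000 = 58116
  warm the meltwater: 727.32 T
  water: 2378.4(T − 45.1)
3105.7 T = 107267 − 61687 = 45580
T ≈ 14.68 °C — above 0 °C, consistent with complete melting.

T_f ≈ 14.7 °C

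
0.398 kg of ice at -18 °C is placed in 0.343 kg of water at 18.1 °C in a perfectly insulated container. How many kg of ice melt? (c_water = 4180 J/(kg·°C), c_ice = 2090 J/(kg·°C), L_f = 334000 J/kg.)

Heat available from the water dropping to 0 °C: 0.343×4180×18.1 = 25951 J.
Warming the ice to 0 °C takes 0.398×2090×18 = 14973 J, leaving 10978 J for melting.
Melting all 0.398 kg of ice would need 0.398×334000 = 132932 J.
Since 10978 < 132932 J, not all the ice melts; equilibrium is at 0 °C.
m_melt = 10978 / L_f = 0.03287 kg.

m_melted ≈ 0.0329 kg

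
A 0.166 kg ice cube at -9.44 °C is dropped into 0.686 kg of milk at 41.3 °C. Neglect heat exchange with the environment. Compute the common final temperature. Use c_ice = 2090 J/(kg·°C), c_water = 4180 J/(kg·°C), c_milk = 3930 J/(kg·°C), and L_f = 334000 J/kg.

T_f ≈ 15.5 °C

Taking heat into each body as positive, Σ m c ΔT = 0:
warm ice to 0 °C: 0.166·2090·(0 − (-9.44)) = 3275.1; melt ice: 0.166·334000 = 55444; warm the meltwater: 693.88 T; milk: 2696(T − 41.3)
3389.9 T = 111344 − 58719 = 52625
T ≈ 15.52 °C — above 0 °C, consistent with complete melting.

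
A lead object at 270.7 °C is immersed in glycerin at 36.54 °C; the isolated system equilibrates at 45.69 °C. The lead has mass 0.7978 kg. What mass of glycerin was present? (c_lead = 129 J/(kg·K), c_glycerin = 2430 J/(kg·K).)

m ≈ 1.04 kg

Heat lost by the lead = heat gained by the glycerin:
0.7978·129·(270.7 − 45.69) = m·2430·(45.69 − 36.54)
22234 m = 23157  ⇒  m ≈ 1.041 kg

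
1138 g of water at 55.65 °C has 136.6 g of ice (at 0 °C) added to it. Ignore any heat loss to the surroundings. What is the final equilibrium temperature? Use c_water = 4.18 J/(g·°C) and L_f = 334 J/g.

Let T be the final temperature. ΣQ_i = 0:
fusion: m_ice L_f = 136.6×334 = 45624
  meltwater 0→T: 136.6×4.18×T = 570.99 T
  water cools: 1138×4.18×(T − 55.65) = 4756.8(T − 55.65)
5327.8 T = 264718 − 45624 = 219094
T ≈ 41.12 °C. Since T > 0 °C, the all-ice-melts assumption holds.

T_f ≈ 41.1 °C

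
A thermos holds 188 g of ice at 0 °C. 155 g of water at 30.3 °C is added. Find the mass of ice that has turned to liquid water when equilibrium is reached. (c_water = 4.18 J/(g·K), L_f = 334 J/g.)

Water can give up m c ΔT = 155·4.18·30.3 = 19631 J before reaching 0 °C.
To melt every bit of ice: 188·334 = 62792 J.
That's not enough to melt it all — equilibrium is at 0 °C with ice remaining.
m_melt = 19631 / L_f = 58.78 g.

m_melted ≈ 58.8 g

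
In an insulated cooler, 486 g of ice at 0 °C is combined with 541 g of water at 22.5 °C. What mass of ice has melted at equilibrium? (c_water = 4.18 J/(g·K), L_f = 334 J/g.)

Water can give up m c ΔT = 541×4.18×22.5 = 50881 J before reaching 0 °C.
To melt every bit of ice: 486×334 = 162324 J.
That's not enough to melt it all — equilibrium is at 0 °C with ice remaining.
Mass melted = 50881/334 ≈ 152.3 g.

m_melted ≈ 152 g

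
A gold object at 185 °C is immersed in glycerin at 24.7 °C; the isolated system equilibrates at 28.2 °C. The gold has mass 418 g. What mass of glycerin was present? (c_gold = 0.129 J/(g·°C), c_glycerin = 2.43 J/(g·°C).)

m ≈ 994 g

|Q_gold| = |Q_glycerin|:
418·0.129·(185 − 28.2) = m·2.43·(28.2 − 24.7)
8.505 m = 8455  ⇒  m ≈ 994.1 g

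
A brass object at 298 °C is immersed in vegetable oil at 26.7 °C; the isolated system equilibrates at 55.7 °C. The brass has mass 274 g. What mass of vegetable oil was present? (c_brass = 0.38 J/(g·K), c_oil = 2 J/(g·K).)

Let T be the final temperature. ΣQ_i = 0:
274×0.38×(55.7 − 298) + m×2×(55.7 − 26.7) = 0
58 m = 25228
m = 25228/58 ≈ 435 g

m ≈ 435 g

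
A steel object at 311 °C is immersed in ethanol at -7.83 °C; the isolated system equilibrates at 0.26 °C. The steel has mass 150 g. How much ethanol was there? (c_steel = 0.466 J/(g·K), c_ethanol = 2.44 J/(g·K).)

m ≈ 1100 g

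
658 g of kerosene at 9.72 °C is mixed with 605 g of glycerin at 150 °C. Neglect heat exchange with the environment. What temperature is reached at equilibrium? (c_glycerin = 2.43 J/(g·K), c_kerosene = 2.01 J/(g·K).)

T_f ≈ 83.6 °C

Set heat shed by the hot body equal to heat absorbed by the cold body:
605×2.43×(150 − T) = 658×2.01×(T − 9.72)
1470.2(150 − T) = 1322.6(T − 9.72)
2792.7 T = 233378  ⇒  T ≈ 83.57 °C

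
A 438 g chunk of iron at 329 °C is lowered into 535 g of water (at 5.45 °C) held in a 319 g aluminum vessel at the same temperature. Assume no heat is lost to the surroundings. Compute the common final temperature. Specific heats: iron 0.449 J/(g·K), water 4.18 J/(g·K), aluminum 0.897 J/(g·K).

Conservation of energy gives ΣQ = 0:
438*0.449*(T − 329) + 535*4.18*(T − 5.45) + 319*0.897*(T − 5.45) = 0
196.66(T − 329) + 2236.3(T − 5.45) + 286.14(T − 5.45) = 0
(196.66 + 2236.3 + 286.14) T = 196.66*329 + 2236.3*5.45 + 286.14*5.45
T = 78449/2719.1 ≈ 28.85 °C

T_f ≈ 28.9 °C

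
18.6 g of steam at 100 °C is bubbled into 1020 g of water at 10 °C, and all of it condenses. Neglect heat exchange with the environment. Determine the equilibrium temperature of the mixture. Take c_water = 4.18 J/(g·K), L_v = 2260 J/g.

Setting the total heat transfer to zero:
condense steam: −18.6×2260 = −42036; condensate cools 100→T: 18.6×4.18×(T − 100) = 77.75(T − 100); original water: 4263.6(T − 10)
4341.3 T = 42036 + 7774.8 + 42636 = 92447
T ≈ 21.29 °C (< 100 °C, so full condensation is consistent).

T_f ≈ 21.3 °C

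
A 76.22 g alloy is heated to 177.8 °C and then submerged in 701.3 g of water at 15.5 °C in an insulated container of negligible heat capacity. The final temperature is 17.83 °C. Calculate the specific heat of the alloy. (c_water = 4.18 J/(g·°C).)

c ≈ 0.56 J/(g·°C)

Energy conservation, ΣQ = 0:
76.22·c·(17.83 − 177.8) + 701.3·4.18·(17.83 − 15.5) = 0
-12193 c = -6830.2
c = -6830.2/-12193 ≈ 0.5602 J/(g·°C)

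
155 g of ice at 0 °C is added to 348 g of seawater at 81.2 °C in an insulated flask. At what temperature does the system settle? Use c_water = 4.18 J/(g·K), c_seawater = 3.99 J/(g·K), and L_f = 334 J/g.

Energy conservation, ΣQ = 0:
fusion: m_ice L_f = 155×334 = 51770
  warm the meltwater: 647.9 T
  seawater cools: 348×3.99×(T − 81.2) = 1388.5(T − 81.2)
2036.4 T = 112748 − 51770 = 60978
T ≈ 29.94 °C — above 0 °C, consistent with complete melting.

T_f ≈ 29.9 °C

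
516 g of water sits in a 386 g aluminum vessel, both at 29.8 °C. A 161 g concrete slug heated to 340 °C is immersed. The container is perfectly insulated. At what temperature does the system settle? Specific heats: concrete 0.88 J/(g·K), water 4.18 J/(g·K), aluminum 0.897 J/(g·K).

Net heat exchanged in the isolated system is zero:
161*0.88*(T − 340) + 516*4.18*(T − 29.8) + 386*0.897*(T − 29.8) = 0
2644.8 T = 122764
T = 122764 / 2644.8 = 46.4 °C

T_f ≈ 46.4 °C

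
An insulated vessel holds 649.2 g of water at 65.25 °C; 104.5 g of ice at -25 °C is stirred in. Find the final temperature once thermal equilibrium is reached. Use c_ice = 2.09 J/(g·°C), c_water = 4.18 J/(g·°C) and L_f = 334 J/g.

T_f ≈ 43.4 °C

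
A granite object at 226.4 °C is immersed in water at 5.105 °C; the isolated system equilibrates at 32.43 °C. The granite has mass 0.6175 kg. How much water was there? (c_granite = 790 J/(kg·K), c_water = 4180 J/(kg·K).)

m ≈ 0.828 kg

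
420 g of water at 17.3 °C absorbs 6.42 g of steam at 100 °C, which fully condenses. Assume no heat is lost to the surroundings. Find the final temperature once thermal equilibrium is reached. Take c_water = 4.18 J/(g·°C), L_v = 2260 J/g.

T_f ≈ 26.7 °C

Energy balance with sensible and latent terms:
latent heat released on condensation: 6.42×2260 = 14509
  condensate cools 100→T: 6.42×4.18×(T − 100) = 26.84(T − 100)
  water warms: 420×4.18×(T − 17.3) = 1755.6(T − 17.3)
1782.4 T = 14509 + 2683.6 + 30372 = 47565
T ≈ 26.69 °C, under the boiling point, so the assumption holds.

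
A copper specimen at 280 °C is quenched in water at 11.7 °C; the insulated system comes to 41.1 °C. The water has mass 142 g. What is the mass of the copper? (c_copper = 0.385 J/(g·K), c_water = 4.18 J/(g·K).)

m ≈ 190 g

|Q_copper| = |Q_water|:
m·0.385·(280 − 41.1) = 142·4.18·(41.1 − 11.7)
91.98 m = 17451  ⇒  m ≈ 189.7 g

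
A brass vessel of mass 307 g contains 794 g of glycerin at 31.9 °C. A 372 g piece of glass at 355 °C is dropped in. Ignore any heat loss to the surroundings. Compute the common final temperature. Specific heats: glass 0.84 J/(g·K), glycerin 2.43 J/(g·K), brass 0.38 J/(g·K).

T_f ≈ 74.7 °C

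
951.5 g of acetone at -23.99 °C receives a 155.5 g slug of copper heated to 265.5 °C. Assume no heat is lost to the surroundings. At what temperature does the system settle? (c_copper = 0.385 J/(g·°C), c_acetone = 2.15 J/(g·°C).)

T_f ≈ -15.8 °C

Heat lost by the copper equals heat gained by the acetone:
155.5·0.385·(265.5 − T) = 951.5·2.15·(T − (-23.99))
59.87(265.5 − T) = 2045.7(T − (-23.99))
2105.6 T = -33182  ⇒  T ≈ -15.76 °C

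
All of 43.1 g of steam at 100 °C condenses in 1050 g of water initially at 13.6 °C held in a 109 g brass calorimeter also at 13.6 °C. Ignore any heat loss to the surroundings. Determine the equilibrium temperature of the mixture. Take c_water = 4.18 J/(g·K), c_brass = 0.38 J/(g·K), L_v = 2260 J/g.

Setting the total heat transfer to zero:
steam→water at 100 °C releases m L_v = 43.1·2260 = 97406
  condensed water 100 °C→T: 180.16(T − 100)
  original water: 4389(T − 13.6)
  cup: 41.42(T − 13.6)
4610.6 T = 97406 + 18016 + 60254 = 175676
T ≈ 38.10 °C (< 100 °C, so full condensation is consistent).

T_f ≈ 38.1 °C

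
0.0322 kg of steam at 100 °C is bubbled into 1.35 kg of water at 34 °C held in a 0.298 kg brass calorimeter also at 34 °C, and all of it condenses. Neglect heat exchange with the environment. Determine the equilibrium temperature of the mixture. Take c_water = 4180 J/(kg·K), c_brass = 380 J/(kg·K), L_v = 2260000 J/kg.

Heat gained plus heat lost sum to zero:
condense steam: −0.0322·2260000 = −72772
  condensate cools 100→T: 0.0322·4180·(T − 100) = 134.6(T − 100)
  original water: 5643(T − 34)
  brass cup: 0.298·380·(T − 34) = 113.24(T − 34)
5890.8 T = 72772 + 13460 + 195712 = 281944
T ≈ 47.86 °C — below 100 °C, confirming all the steam condensed.

T_f ≈ 47.9 °C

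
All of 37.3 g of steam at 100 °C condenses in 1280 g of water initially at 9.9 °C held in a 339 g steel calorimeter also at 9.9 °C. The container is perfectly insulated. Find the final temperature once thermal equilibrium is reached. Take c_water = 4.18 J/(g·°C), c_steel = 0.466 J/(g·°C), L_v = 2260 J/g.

Let T be the final temperature. ΣQ_i = 0:
latent heat released on condensation: 37.3·2260 = 84298
  condensed water 100 °C→T: 155.91(T − 100)
  water warms: 1280·4.18·(T − 9.9) = 5350.4(T − 9.9)
  steel cup: 339·0.466·(T − 9.9) = 157.97(T − 9.9)
5664.3 T = 84298 + 15591 + 54533 = 154422
T ≈ 27.26 °C — below 100 °C, confirming all the steam condensed.

T_f ≈ 27.3 °C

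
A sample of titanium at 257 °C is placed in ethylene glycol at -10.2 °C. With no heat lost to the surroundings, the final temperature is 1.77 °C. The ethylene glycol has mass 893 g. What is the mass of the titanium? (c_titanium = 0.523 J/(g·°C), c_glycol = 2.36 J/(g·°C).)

m ≈ 189 g

Heat lost by the titanium = heat gained by the glycol:
m×0.523×(257 − 1.77) = 893×2.36×(1.77 − (-10.2))
133.49 m = 25227  ⇒  m ≈ 189 g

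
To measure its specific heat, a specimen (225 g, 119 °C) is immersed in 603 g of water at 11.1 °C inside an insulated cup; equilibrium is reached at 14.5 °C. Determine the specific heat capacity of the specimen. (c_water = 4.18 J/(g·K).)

c ≈ 0.364 J/(g·K)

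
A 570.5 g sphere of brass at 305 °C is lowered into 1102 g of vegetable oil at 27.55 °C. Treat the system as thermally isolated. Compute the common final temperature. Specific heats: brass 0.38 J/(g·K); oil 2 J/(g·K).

T_f ≈ 52.4 °C

|Q_brass| = |Q_oil|:
570.5·0.38·(305 − T) = 1102·2·(T − 27.55)
216.79(305 − T) = 2204(T − 27.55)
2420.8 T = 126841  ⇒  T ≈ 52.40 °C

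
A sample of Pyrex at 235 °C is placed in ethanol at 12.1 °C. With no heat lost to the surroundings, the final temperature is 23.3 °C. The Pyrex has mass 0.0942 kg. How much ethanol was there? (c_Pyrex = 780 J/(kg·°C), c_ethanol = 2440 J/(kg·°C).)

m ≈ 0.569 kg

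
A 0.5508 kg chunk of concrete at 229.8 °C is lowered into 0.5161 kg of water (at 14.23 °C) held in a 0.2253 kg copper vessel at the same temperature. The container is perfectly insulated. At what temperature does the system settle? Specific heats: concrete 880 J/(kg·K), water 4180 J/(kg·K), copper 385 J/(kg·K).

T_f is the heat-capacity-weighted average of the initial temperatures:
T_f = (484.7*229.8 + 2157.3*14.23 + 86.74*14.23) / (484.7 + 2157.3 + 86.74)
    = 143318 / 2728.7 ≈ 52.52 °C

T_f ≈ 52.5 °C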